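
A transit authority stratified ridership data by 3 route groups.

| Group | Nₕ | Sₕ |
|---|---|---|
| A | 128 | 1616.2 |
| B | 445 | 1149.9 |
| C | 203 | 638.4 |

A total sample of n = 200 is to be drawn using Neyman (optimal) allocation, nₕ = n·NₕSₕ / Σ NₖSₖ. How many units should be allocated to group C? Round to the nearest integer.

31

A: NₕSₕ = 128·1616.2 = 206873.6
B: NₕSₕ = 445·1149.9 = 511705.5
C: NₕSₕ = 203·638.4 = 129595.2
Σ NₕSₕ = 848174.3.
n_C = 200·129595.2/848174.3 = 30.559... → 31.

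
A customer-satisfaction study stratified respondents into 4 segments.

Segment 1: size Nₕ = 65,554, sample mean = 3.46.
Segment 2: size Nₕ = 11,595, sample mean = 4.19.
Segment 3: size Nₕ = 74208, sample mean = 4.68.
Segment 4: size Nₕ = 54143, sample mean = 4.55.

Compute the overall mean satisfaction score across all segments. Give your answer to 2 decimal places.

4.23

x̄_st = (Σ Nₕx̄ₕ) / (Σ Nₕ) = (65554·3.46 + 11595·4.19 + 74208·4.68 + 54143·4.55) / 205500
= 869043.98 / 205500 = 4.2289... → 4.23.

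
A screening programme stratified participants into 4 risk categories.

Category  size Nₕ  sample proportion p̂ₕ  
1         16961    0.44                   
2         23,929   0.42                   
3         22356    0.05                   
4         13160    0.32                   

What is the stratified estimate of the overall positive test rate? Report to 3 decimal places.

0.299

N = 16961 + 23929 + 22356 + 13160 = 76406.
Overall proportion = Σ (Nₕ/N)·p̂ₕ.
Σ Nₕp̂ₕ = 7462.84 + 10050.18 + 1117.8 + 4211.2 = 22842.02.
22842.02 / 76406 = 0.29896... → 0.299.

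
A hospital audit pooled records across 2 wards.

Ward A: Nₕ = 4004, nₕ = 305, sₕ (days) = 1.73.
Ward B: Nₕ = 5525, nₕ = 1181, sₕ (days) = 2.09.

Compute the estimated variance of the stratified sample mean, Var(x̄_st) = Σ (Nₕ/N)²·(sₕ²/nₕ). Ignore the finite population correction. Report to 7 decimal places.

0.0029760

N = 9529; Wₕ = Nₕ/N.
ward A: (4004/9529)²·1.73²/305 = 0.0017325503
ward B: (5525/9529)²·2.09²/1181 = 0.0012434049
Sum = 0.0029759552 → 0.0029760.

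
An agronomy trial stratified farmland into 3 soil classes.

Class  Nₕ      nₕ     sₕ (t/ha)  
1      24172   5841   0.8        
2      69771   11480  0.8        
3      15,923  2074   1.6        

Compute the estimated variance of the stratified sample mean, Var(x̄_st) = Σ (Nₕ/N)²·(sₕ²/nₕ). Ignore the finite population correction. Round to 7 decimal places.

0.0000537

N = 109866. Term for each stratum: Wₕ²sₕ²/nₕ.
Var(x̄_st) = 0.0000053039 + 0.0000224834 + 0.0000259271 = 0.0000537143 → 0.0000537.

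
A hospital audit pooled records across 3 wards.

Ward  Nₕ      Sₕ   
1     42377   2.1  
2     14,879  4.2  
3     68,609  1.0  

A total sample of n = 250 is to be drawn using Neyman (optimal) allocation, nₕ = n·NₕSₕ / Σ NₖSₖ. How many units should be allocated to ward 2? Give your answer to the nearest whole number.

71

Σ NₕSₕ = 42377·2.1 + 14879·4.2 + 68609·1.0 = 220092.5.
Share for 2: 62491.8/220092.5 = 0.28393.
n_2 = 250 × 0.28393 = 70.984... → 71.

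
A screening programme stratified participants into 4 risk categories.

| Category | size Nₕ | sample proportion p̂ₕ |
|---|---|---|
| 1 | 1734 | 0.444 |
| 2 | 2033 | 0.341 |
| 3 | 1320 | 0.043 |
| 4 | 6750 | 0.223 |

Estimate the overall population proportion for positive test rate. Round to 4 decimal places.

0.2556

Wₕ = Nₕ/N with N = 11837: 0.1465, 0.1717, 0.1115, 0.5702.
p̂_st = 0.1465·0.444 + 0.1717·0.341 + 0.1115·0.043 + 0.5702·0.223 ≈ 0.255568... → 0.2556.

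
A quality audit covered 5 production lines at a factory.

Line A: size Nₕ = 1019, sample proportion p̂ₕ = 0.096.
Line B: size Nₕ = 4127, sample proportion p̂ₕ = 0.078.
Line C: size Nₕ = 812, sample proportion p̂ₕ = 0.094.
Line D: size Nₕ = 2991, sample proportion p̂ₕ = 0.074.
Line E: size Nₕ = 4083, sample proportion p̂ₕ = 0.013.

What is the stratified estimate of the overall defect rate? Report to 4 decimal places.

0.0591

N = 1019 + 4127 + 812 + 2991 + 4083 = 13032.
Overall proportion = Σ (Nₕ/N)·p̂ₕ.
Σ Nₕp̂ₕ = 97.824 + 321.906 + 76.328 + 221.334 + 53.079 = 770.471.
770.471 / 13032 = 0.059121... → 0.0591.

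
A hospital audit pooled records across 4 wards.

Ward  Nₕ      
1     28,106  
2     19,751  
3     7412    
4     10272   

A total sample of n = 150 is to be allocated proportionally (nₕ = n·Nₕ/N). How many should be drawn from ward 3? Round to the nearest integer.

Share of ward 3 = 7412/65541 = 0.11309.
Allocate 150 × 0.11309 = 16.963... → 17.

17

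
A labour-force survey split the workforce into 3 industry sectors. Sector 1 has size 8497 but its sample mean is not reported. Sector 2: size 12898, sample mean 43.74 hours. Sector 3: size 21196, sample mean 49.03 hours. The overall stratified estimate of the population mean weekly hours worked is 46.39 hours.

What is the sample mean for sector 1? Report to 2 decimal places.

N = 8497 + 12898 + 21196 = 42591.
Overall total = μ·N = 46.39·42591 = 1975796.49.
Subtract the known strata: 12898·43.74 + 21196·49.03 = 1603398.4.
Remaining total for sector 1: 1975796.49 − 1603398.4 = 372398.09.
Divide by its size: 372398.09 / 8497 = 43.8270... → 43.83.

43.83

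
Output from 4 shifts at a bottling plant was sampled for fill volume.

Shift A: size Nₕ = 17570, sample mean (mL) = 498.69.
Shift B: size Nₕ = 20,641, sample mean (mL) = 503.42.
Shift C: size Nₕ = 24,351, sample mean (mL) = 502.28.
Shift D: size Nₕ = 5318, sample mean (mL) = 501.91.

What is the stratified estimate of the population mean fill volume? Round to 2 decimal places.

N = 17570 + 20641 + 24351 + 5318 = 67880.
Weight each subgroup mean by Nₕ/N and sum.
Σ Nₕx̄ₕ = 17570·498.69 + 20641·503.42 + 24351·502.28 + 5318·501.91 = 8761983.3 + 10391092.22 + 12231020.28 + 2669157.38 = 34053253.18.
Divide by N: 34053253.18 / 67880 = 501.6684... → 501.67.

501.67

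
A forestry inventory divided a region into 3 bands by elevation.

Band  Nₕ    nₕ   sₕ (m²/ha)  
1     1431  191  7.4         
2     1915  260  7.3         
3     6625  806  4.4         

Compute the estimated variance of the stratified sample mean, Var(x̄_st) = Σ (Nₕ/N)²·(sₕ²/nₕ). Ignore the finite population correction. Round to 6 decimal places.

N = 9971. Term for each stratum: Wₕ²sₕ²/nₕ.
Var(x̄_st) = 0.005905163 + 0.007560186 + 0.010603876 = 0.024069226 → 0.024069.

0.024069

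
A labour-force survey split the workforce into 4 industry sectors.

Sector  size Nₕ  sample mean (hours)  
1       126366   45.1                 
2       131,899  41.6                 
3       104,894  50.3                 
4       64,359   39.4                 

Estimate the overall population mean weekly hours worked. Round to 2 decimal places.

44.44

x̄_st = (Σ Nₕx̄ₕ) / (Σ Nₕ) = (126366·45.1 + 131899·41.6 + 104894·50.3 + 64359·39.4) / 427518
= 18998017.8 / 427518 = 44.4379... → 44.44.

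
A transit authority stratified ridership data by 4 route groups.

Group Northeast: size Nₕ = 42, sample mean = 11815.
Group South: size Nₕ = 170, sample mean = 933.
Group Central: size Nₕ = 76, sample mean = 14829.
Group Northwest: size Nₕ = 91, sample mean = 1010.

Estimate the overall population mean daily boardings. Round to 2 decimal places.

4943.94

N = 379; weights Wₕ = Nₕ/N = (0.1108, 0.4485, 0.2005, 0.2401).
x̄_st = Σ Wₕ·x̄ₕ = 0.1108·11815 + 0.4485·933 + 0.2005·14829 + 0.2401·1010 ≈ 4943.9420...
→ 4943.94.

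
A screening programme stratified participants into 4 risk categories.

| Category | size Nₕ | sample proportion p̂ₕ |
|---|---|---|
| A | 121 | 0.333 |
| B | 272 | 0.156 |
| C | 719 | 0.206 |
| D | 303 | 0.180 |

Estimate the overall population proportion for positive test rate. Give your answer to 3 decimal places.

N = 121 + 272 + 719 + 303 = 1415.
Overall proportion = Σ (Nₕ/N)·p̂ₕ.
Σ Nₕp̂ₕ = 40.293 + 42.432 + 148.114 + 54.54 = 285.379.
285.379 / 1415 = 0.20168... → 0.202.

0.202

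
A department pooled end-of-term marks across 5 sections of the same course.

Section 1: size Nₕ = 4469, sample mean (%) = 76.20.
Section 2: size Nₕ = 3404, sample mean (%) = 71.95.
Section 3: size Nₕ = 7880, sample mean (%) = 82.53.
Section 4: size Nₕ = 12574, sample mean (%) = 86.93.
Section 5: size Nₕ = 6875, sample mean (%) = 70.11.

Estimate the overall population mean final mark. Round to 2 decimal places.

x̄_st = (Σ Nₕx̄ₕ) / (Σ Nₕ) = (4469·76.20 + 3404·71.95 + 7880·82.53 + 12574·86.93 + 6875·70.11) / 35202
= 2810856.07 / 35202 = 79.8493... → 79.85.

79.85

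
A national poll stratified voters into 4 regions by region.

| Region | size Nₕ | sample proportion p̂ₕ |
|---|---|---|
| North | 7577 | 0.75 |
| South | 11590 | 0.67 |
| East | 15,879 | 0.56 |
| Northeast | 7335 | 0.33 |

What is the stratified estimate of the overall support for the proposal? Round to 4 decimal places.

0.5842

N = 7577 + 11590 + 15879 + 7335 = 42381.
Overall proportion = Σ (Nₕ/N)·p̂ₕ.
Σ Nₕp̂ₕ = 5682.75 + 7765.3 + 8892.24 + 2420.55 = 24760.84.
24760.84 / 42381 = 0.584244... → 0.5842.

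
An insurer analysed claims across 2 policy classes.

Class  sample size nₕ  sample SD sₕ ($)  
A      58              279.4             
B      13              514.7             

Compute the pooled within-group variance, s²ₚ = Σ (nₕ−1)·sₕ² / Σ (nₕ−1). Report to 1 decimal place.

110560.3

Degrees of freedom: 57 + 12 = 69.
Σ(nₕ−1)sₕ² = 57·78064.36 + 12·264916.09 = 7628661.6.
s²ₚ = 7628661.6 / 69 = 110560.313... → 110560.3.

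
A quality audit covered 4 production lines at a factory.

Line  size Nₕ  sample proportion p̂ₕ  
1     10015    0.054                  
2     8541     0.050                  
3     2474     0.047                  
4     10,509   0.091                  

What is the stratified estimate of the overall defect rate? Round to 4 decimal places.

N = 10015 + 8541 + 2474 + 10509 = 31539.
Overall proportion = Σ (Nₕ/N)·p̂ₕ.
Σ Nₕp̂ₕ = 540.81 + 427.05 + 116.278 + 956.319 = 2040.457.
2040.457 / 31539 = 0.064696... → 0.0647.

0.0647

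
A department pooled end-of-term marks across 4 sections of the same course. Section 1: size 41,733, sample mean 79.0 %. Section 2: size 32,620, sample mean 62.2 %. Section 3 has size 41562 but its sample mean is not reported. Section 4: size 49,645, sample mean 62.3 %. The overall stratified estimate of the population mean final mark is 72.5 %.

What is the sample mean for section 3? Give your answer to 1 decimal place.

86.2

Σ Nₕx̄ₕ = N·μ, so 41562·x̄_3 = 165560·72.5 − (41733·79.0 + 32620·62.2 + 49645·62.3).
= 12003100 − 8418754.5 = 3584345.5.
x̄_3 = 3584345.5 / 41562 = 86.241... → 86.2.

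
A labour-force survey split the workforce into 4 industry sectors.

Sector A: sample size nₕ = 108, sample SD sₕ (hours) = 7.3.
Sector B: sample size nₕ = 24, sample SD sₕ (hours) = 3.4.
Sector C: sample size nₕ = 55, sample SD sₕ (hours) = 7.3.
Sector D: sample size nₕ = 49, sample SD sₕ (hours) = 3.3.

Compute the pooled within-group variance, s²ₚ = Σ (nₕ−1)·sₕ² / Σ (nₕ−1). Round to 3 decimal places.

Degrees of freedom: 107 + 23 + 54 + 48 = 232.
Σ(nₕ−1)sₕ² = 107·53.29 + 23·11.56 + 54·53.29 + 48·10.89 = 9368.29.
s²ₚ = 9368.29 / 232 = 40.38056... → 40.381.

40.381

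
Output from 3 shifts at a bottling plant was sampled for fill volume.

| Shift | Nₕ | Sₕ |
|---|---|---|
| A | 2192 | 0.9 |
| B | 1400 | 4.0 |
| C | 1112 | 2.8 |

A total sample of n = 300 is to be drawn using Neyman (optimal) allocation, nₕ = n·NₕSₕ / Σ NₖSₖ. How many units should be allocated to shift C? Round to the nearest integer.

Σ NₕSₕ = 2192·0.9 + 1400·4.0 + 1112·2.8 = 10686.4.
Share for C: 3113.6/10686.4 = 0.29136.
n_C = 300 × 0.29136 = 87.408... → 87.

87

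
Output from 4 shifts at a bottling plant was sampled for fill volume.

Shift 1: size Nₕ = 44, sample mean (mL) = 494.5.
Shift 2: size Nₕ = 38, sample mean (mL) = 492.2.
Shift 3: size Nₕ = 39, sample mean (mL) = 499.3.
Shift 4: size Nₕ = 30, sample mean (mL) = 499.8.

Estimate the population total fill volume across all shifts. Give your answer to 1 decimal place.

1: 44·494.5 = 21758
2: 38·492.2 = 18703.6
3: 39·499.3 = 19472.7
4: 30·499.8 = 14994
τ̂ = Σ Nₕx̄ₕ = 74928.3.

74928.3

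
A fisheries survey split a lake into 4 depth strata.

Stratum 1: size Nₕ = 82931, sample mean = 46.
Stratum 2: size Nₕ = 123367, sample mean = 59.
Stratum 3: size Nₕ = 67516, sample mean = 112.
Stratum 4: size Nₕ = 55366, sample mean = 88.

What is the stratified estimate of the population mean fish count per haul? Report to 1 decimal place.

71.5

N = 329180; weights Wₕ = Nₕ/N = (0.2519, 0.3748, 0.2051, 0.1682).
x̄_st = Σ Wₕ·x̄ₕ = 0.2519·46 + 0.3748·59 + 0.2051·112 + 0.1682·88 ≈ 71.473...
→ 71.5.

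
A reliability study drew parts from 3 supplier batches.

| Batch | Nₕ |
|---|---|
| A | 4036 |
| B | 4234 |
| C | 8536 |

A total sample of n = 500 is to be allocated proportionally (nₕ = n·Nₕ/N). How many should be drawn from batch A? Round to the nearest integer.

120

Share of batch A = 4036/16806 = 0.24015.
Allocate 500 × 0.24015 = 120.076... → 120.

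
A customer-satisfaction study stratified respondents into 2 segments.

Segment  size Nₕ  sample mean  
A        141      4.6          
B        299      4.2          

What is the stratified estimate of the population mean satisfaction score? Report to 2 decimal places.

N = 440; weights Wₕ = Nₕ/N = (0.3205, 0.6795).
x̄_st = Σ Wₕ·x̄ₕ = 0.3205·4.6 + 0.6795·4.2 ≈ 4.3282...
→ 4.33.

4.33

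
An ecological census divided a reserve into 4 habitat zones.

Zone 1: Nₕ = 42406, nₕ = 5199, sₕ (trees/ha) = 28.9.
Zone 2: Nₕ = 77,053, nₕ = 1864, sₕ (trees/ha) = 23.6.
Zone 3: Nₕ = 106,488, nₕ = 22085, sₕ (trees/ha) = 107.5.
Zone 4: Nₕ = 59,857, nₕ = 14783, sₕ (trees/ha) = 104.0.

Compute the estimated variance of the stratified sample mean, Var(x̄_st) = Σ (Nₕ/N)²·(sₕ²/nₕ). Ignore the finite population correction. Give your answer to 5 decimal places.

0.12999

N = 285804; Wₕ = Nₕ/N.
zone 1: (42406/285804)²·28.9²/5199 = 0.00353666
zone 2: (77053/285804)²·23.6²/1864 = 0.02171804
zone 3: (106488/285804)²·107.5²/22085 = 0.07264141
zone 4: (59857/285804)²·104.0²/14783 = 0.03209204
Sum = 0.12998816 → 0.12999.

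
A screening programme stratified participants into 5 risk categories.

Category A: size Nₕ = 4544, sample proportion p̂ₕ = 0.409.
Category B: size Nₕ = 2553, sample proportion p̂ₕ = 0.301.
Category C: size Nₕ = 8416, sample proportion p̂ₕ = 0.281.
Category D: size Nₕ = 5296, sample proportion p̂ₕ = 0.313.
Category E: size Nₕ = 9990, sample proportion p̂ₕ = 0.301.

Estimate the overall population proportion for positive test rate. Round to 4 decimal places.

0.3135

N = 4544 + 2553 + 8416 + 5296 + 9990 = 30799.
Overall proportion = Σ (Nₕ/N)·p̂ₕ.
Σ Nₕp̂ₕ = 1858.496 + 768.453 + 2364.896 + 1657.648 + 3006.99 = 9656.483.
9656.483 / 30799 = 0.313532... → 0.3135.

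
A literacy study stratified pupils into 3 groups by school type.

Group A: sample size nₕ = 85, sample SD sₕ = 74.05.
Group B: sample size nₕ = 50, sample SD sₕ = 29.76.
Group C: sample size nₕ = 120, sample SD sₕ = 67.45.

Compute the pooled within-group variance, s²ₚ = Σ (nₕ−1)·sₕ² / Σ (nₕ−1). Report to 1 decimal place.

A: (85−1)·74.05² = 84·5483.4025 = 460605.81
B: (50−1)·29.76² = 49·885.6576 = 43397.2224
C: (120−1)·67.45² = 119·4549.5025 = 541390.7975
Numerator = 1045393.8299; denominator = Σ(nₕ−1) = 252.
s²ₚ = 1045393.8299/252 = 4148.388... → 4148.4.

4148.4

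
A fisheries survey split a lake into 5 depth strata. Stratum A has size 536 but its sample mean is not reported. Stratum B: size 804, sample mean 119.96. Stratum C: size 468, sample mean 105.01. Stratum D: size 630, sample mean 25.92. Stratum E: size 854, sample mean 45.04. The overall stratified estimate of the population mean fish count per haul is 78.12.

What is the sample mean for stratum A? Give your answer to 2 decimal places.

Σ Nₕx̄ₕ = N·μ, so 536·x̄_A = 3292·78.12 − (804·119.96 + 468·105.01 + 630·25.92 + 854·45.04).
= 257171.04 − 200386.28 = 56784.76.
x̄_A = 56784.76 / 536 = 105.9417... → 105.94.

105.94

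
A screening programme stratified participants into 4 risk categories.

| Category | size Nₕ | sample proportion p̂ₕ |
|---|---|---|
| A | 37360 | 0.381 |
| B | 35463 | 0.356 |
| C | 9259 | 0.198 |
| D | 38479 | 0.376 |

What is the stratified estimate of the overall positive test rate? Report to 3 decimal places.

0.358

Wₕ = Nₕ/N with N = 120561: 0.3099, 0.2941, 0.0768, 0.3192.
p̂_st = 0.3099·0.381 + 0.2941·0.356 + 0.0768·0.198 + 0.3192·0.376 ≈ 0.35800... → 0.358.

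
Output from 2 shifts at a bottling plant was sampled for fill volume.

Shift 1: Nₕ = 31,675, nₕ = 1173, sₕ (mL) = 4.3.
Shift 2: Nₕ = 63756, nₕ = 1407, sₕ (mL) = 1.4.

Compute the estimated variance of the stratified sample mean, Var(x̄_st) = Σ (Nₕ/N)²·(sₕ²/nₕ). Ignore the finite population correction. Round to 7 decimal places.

0.0023583

N = 95431. Term for each stratum: Wₕ²sₕ²/nₕ.
Var(x̄_st) = 0.0017365736 + 0.0006217634 = 0.0023583370 → 0.0023583.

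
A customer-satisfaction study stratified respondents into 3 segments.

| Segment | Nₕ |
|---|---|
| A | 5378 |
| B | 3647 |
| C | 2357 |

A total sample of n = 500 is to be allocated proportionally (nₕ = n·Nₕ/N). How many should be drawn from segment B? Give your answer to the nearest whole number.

160

Share of segment B = 3647/11382 = 0.32042.
Allocate 500 × 0.32042 = 160.209... → 160.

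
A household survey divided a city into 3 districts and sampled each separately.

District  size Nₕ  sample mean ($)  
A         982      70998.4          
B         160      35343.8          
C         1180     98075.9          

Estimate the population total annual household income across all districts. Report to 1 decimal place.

191104998.8

A: 982·70998.4 = 69720428.8
B: 160·35343.8 = 5655008
C: 1180·98075.9 = 115729562
τ̂ = Σ Nₕx̄ₕ = 191104998.8.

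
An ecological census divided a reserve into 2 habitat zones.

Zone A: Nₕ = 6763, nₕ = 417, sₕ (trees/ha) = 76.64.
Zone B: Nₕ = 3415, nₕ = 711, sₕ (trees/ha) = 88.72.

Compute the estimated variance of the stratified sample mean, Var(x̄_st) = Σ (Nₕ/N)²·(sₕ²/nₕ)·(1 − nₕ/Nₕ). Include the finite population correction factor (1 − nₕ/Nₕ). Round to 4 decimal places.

N = 10178. Term for each stratum: Wₕ²sₕ²/nₕ·(1−nₕ/Nₕ).
Var(x̄_st) = 5.8356535 + 0.9868382 = 6.8224918 → 6.8225.

6.8225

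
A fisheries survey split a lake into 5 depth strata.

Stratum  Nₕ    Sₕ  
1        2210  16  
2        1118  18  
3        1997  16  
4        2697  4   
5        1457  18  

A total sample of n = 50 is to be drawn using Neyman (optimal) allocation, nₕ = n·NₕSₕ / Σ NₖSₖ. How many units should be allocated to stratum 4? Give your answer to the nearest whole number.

1: NₕSₕ = 2210·16 = 35360
2: NₕSₕ = 1118·18 = 20124
3: NₕSₕ = 1997·16 = 31952
4: NₕSₕ = 2697·4 = 10788
5: NₕSₕ = 1457·18 = 26226
Σ NₕSₕ = 124450.
n_4 = 50·10788/124450 = 4.334... → 4.

4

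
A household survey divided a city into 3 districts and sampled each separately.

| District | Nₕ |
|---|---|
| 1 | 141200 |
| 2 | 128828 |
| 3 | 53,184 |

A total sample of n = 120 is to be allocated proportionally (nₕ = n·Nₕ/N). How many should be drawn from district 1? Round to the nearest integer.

52

N = 141200 + 128828 + 53184 = 323212.
n_1 = 120·141200/323212 = 52.424... → 52.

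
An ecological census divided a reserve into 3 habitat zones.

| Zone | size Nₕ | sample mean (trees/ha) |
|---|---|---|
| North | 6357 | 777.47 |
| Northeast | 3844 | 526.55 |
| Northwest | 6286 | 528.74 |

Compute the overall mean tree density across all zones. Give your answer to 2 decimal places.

N = 6357 + 3844 + 6286 = 16487.
Weight each subgroup mean by Nₕ/N and sum.
Σ Nₕx̄ₕ = 6357·777.47 + 3844·526.55 + 6286·528.74 = 4942376.79 + 2024058.2 + 3323659.64 = 10290094.63.
Divide by N: 10290094.63 / 16487 = 624.1338... → 624.13.

624.13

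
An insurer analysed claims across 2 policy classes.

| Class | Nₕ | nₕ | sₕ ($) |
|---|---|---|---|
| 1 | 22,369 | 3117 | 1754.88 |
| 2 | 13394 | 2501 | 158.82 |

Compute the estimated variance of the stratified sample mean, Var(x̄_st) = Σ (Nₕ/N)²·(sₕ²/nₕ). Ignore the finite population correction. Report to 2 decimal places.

N = 35763; Wₕ = Nₕ/N.
class 1: (22369/35763)²·1754.88²/3117 = 386.53008
class 2: (13394/35763)²·158.82²/2501 = 1.41465
Sum = 387.94473 → 387.94.

387.94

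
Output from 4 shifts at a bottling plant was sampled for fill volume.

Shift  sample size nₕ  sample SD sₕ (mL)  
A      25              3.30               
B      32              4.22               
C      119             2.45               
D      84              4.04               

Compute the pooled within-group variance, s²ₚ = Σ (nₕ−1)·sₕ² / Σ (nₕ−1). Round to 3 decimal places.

A: (25−1)·3.30² = 24·10.89 = 261.36
B: (32−1)·4.22² = 31·17.8084 = 552.0604
C: (119−1)·2.45² = 118·6.0025 = 708.295
D: (84−1)·4.04² = 83·16.3216 = 1354.6928
Numerator = 2876.4082; denominator = Σ(nₕ−1) = 256.
s²ₚ = 2876.4082/256 = 11.23597... → 11.236.

11.236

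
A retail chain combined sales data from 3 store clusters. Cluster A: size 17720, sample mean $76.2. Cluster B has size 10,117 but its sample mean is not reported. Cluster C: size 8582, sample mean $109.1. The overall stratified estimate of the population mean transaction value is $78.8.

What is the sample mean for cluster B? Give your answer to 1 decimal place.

57.7

Σ Nₕx̄ₕ = N·μ, so 10117·x̄_B = 36419·78.8 − (17720·76.2 + 8582·109.1).
= 2869817.2 − 2286560.2 = 583257.
x̄_B = 583257 / 10117 = 57.651... → 57.7.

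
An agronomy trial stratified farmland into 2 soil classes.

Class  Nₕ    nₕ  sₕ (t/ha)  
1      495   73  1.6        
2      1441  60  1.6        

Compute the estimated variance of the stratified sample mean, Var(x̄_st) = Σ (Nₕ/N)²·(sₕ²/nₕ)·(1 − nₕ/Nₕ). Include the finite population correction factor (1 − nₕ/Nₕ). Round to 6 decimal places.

N = 1936. Term for each stratum: Wₕ²sₕ²/nₕ·(1−nₕ/Nₕ).
Var(x̄_st) = 0.001954448 + 0.022653519 = 0.024607966 → 0.024608.

0.024608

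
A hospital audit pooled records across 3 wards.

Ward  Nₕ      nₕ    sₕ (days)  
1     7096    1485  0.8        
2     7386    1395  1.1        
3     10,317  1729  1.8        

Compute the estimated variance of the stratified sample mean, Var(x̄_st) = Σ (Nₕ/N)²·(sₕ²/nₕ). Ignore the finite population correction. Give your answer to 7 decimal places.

0.0004366

N = 24799. Term for each stratum: Wₕ²sₕ²/nₕ.
Var(x̄_st) = 0.0000352868 + 0.0000769416 + 0.0003243311 = 0.0004365595 → 0.0004366.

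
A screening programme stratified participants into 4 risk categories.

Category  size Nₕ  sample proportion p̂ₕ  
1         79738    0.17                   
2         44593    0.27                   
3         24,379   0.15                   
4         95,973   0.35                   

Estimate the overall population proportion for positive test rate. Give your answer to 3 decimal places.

Wₕ = Nₕ/N with N = 244683: 0.3259, 0.1822, 0.0996, 0.3922.
p̂_st = 0.3259·0.17 + 0.1822·0.27 + 0.0996·0.15 + 0.3922·0.35 ≈ 0.25683... → 0.257.

0.257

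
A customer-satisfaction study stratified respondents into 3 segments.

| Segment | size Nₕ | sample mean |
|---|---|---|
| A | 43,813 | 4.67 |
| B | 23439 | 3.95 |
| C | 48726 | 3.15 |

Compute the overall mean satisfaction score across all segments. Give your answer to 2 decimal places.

N = 43813 + 23439 + 48726 = 115978.
The stratified mean weights each stratum mean by its population share Nₕ/N.
Σ Nₕx̄ₕ = 43813·4.67 + 23439·3.95 + 48726·3.15 = 204606.71 + 92584.05 + 153486.9 = 450677.66.
Divide by N: 450677.66 / 115978 = 3.8859... → 3.89.

3.89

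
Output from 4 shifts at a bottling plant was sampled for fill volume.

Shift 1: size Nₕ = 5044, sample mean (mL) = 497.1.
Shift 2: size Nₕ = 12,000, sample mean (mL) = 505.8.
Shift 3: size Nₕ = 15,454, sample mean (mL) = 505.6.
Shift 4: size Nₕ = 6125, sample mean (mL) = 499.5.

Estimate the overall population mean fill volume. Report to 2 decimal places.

N = 38623; weights Wₕ = Nₕ/N = (0.1306, 0.3107, 0.4001, 0.1586).
x̄_st = Σ Wₕ·x̄ₕ = 0.1306·497.1 + 0.3107·505.8 + 0.4001·505.6 + 0.1586·499.5 ≈ 503.5847...
→ 503.58.

503.58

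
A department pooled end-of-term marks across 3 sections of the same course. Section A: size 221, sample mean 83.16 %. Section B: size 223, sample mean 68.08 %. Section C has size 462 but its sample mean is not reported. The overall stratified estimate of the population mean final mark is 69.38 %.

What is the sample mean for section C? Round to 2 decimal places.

Σ Nₕx̄ₕ = N·μ, so 462·x̄_C = 906·69.38 − (221·83.16 + 223·68.08).
= 62858.28 − 33560.2 = 29298.08.
x̄_C = 29298.08 / 462 = 63.4158... → 63.42.

63.42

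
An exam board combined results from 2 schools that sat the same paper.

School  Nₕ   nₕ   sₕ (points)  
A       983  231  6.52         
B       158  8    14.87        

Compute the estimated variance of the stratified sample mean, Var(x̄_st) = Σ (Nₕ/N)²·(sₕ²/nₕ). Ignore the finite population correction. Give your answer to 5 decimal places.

N = 1141; Wₕ = Nₕ/N.
school A: (983/1141)²·6.52²/231 = 0.13659002
school B: (158/1141)²·14.87²/8 = 0.52999874
Sum = 0.66658875 → 0.66659.

0.66659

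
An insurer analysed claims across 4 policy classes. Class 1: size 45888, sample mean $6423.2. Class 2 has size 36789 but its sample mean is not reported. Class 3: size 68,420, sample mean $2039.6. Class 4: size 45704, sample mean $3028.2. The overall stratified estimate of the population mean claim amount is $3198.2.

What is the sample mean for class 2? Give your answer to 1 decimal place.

Σ Nₕx̄ₕ = N·μ, so 36789·x̄_2 = 196801·3198.2 − (45888·6423.2 + 68420·2039.6 + 45704·3028.2).
= 629408958.2 − 572698086.4 = 56710871.8.
x̄_2 = 56710871.8 / 36789 = 1541.517... → 1541.5.

1541.5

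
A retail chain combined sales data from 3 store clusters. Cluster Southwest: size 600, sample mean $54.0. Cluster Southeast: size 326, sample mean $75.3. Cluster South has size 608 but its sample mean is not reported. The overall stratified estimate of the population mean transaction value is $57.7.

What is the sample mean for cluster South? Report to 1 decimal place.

51.9

N = 600 + 326 + 608 = 1534.
Overall total = μ·N = 57.7·1534 = 88511.8.
Subtract the known strata: 600·54.0 + 326·75.3 = 56947.8.
Remaining total for cluster South: 88511.8 − 56947.8 = 31564.
Divide by its size: 31564 / 608 = 51.914... → 51.9.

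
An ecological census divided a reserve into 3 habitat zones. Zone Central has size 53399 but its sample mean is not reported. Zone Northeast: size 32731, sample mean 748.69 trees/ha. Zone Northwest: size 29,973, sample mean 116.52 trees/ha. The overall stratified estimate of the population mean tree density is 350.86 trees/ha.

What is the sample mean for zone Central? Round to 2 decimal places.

238.55

Σ Nₕx̄ₕ = N·μ, so 53399·x̄_Central = 116103·350.86 − (32731·748.69 + 29973·116.52).
= 40735898.58 − 27997826.35 = 12738072.23.
x̄_Central = 12738072.23 / 53399 = 238.5451... → 238.55.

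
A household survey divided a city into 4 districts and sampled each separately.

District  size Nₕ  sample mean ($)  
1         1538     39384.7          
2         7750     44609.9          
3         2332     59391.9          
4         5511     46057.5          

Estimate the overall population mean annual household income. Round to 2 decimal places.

46618.71

N = 1538 + 7750 + 2332 + 5511 = 17131.
Overall mean = Σ (Nₕ/N)·x̄ₕ — weight by population share, not a simple average.
Σ Nₕx̄ₕ = 1538·39384.7 + 7750·44609.9 + 2332·59391.9 + 5511·46057.5 = 60573668.6 + 345726725 + 138501910.8 + 253822882.5 = 798625186.9.
Divide by N: 798625186.9 / 17131 = 46618.7138... → 46618.71.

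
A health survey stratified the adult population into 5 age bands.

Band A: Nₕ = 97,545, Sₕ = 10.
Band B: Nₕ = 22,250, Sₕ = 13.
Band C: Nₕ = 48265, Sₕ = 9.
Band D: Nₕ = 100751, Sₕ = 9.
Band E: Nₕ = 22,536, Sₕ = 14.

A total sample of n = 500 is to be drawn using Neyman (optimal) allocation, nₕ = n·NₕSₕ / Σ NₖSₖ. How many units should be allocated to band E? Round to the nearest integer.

Σ NₕSₕ = 97545·10 + 22250·13 + 48265·9 + 100751·9 + 22536·14 = 2921348.
Share for E: 315504/2921348 = 0.10800.
n_E = 500 × 0.10800 = 54.000... → 54.

54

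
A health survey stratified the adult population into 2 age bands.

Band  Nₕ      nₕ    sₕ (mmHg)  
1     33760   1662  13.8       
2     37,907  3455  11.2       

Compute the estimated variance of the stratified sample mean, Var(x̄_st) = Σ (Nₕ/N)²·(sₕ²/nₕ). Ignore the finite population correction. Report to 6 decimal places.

0.035584

N = 71667. Term for each stratum: Wₕ²sₕ²/nₕ.
Var(x̄_st) = 0.025426910 + 0.010157536 = 0.035584446 → 0.035584.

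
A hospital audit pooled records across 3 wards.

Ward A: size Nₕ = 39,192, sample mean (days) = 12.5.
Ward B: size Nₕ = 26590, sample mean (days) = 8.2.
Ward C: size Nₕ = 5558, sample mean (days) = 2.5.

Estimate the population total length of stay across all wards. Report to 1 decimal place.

721833.0

Estimate total by summing Nₕ·x̄ₕ over strata.
39192·12.5 + 26590·8.2 + 5558·2.5 = 489900 + 218038 + 13895 = 721833.0.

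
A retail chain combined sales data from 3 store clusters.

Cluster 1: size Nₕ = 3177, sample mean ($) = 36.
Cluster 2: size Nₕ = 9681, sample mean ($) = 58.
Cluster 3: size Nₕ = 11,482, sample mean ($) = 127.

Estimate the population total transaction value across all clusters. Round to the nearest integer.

2134084

Estimate total by summing Nₕ·x̄ₕ over strata.
3177·36 + 9681·58 + 11482·127 = 114372 + 561498 + 1458214 = 2134084.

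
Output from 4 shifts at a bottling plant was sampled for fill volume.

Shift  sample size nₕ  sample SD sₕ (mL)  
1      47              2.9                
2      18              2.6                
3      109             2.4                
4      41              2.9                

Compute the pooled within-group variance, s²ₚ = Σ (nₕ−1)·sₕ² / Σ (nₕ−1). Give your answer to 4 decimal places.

6.9207

Degrees of freedom: 46 + 17 + 108 + 40 = 211.
Σ(nₕ−1)sₕ² = 46·8.41 + 17·6.76 + 108·5.76 + 40·8.41 = 1460.26.
s²ₚ = 1460.26 / 211 = 6.920664... → 6.9207.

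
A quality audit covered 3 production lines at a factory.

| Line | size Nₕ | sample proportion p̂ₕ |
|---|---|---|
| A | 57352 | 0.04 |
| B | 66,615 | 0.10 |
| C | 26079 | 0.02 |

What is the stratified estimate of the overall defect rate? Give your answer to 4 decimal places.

N = 57352 + 66615 + 26079 = 150046.
Overall proportion = Σ (Nₕ/N)·p̂ₕ.
Σ Nₕp̂ₕ = 2294.08 + 6661.5 + 521.58 = 9477.16.
9477.16 / 150046 = 0.063162... → 0.0632.

0.0632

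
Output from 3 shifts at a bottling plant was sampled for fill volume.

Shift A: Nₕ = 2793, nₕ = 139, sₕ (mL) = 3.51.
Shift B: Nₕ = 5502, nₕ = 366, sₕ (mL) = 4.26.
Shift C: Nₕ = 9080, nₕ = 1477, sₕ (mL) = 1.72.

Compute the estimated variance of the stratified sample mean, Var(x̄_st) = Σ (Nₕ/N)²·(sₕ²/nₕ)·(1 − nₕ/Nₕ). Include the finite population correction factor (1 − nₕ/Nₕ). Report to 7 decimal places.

N = 17375. Term for each stratum: Wₕ²sₕ²/nₕ·(1−nₕ/Nₕ).
Var(x̄_st) = 0.0021763145 + 0.0046412407 + 0.0004580339 = 0.0072755891 → 0.0072756.

0.0072756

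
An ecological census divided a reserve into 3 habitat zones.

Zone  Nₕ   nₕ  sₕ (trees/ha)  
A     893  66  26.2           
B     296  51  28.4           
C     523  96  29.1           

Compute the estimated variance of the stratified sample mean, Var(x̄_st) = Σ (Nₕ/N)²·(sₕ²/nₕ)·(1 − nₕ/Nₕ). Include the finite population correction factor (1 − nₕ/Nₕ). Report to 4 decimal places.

3.6841

N = 1712. Term for each stratum: Wₕ²sₕ²/nₕ·(1−nₕ/Nₕ).
Var(x̄_st) = 2.6206444 + 0.3913062 + 0.6721045 = 3.6840551 → 3.6841.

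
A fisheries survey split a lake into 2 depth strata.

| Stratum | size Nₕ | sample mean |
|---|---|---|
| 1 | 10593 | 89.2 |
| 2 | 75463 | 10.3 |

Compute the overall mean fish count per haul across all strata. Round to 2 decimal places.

N = 86056; weights Wₕ = Nₕ/N = (0.1231, 0.8769).
x̄_st = Σ Wₕ·x̄ₕ = 0.1231·89.2 + 0.8769·10.3 ≈ 20.0121...
→ 20.01.

20.01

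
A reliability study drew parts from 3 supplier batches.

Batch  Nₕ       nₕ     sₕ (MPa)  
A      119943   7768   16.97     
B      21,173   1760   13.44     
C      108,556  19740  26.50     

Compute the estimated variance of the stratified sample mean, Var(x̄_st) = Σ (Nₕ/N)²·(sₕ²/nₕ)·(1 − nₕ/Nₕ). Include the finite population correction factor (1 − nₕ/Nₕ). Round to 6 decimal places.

N = 249672. Term for each stratum: Wₕ²sₕ²/nₕ·(1−nₕ/Nₕ).
Var(x̄_st) = 0.008001765 + 0.000676739 + 0.005502372 = 0.014180876 → 0.014181.

0.014181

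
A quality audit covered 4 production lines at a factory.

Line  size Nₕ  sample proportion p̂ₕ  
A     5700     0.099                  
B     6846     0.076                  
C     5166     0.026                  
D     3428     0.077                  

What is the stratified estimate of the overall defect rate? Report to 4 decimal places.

0.0701

Wₕ = Nₕ/N with N = 21140: 0.2696, 0.3238, 0.2444, 0.1622.
p̂_st = 0.2696·0.099 + 0.3238·0.076 + 0.2444·0.026 + 0.1622·0.077 ≈ 0.070145... → 0.0701.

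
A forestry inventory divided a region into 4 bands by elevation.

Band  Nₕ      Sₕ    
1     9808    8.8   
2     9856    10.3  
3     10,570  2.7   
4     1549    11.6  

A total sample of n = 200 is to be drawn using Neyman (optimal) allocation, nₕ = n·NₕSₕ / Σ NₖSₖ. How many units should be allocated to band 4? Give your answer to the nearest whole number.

15

Σ NₕSₕ = 9808·8.8 + 9856·10.3 + 10570·2.7 + 1549·11.6 = 234334.6.
Share for 4: 17968.4/234334.6 = 0.07668.
n_4 = 200 × 0.07668 = 15.336... → 15.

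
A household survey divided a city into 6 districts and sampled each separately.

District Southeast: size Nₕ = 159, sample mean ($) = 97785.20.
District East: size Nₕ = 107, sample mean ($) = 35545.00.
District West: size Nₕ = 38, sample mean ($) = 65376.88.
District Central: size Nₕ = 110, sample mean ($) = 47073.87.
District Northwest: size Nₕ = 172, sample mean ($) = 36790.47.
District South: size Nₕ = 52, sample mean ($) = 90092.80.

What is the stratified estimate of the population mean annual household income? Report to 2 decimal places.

N = 159 + 107 + 38 + 110 + 172 + 52 = 638.
Weight each subgroup mean by Nₕ/N and sum.
Σ Nₕx̄ₕ = 159·97785.20 + 107·35545.00 + 38·65376.88 + 110·47073.87 + 172·36790.47 + 52·90092.80 = 15547846.8 + 3803315 + 2484321.44 + 5178125.7 + 6327960.84 + 4684825.6 = 38026395.38.
Divide by N: 38026395.38 / 638 = 59602.5006... → 59602.50.

59602.50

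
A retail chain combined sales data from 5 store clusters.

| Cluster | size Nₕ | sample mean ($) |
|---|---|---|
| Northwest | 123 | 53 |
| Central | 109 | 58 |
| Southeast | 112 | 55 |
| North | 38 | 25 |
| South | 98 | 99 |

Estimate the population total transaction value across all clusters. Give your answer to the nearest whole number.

Northwest: 123·53 = 6519
Central: 109·58 = 6322
Southeast: 112·55 = 6160
North: 38·25 = 950
South: 98·99 = 9702
τ̂ = Σ Nₕx̄ₕ = 29653.

29653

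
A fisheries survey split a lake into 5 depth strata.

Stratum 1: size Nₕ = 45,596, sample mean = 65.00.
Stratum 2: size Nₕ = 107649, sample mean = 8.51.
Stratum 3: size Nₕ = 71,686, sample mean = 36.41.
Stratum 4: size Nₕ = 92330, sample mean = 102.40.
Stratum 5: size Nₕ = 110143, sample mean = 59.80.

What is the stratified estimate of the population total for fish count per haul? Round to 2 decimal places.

1: 45596·65.00 = 2963740
2: 107649·8.51 = 916092.99
3: 71686·36.41 = 2610087.26
4: 92330·102.40 = 9454592
5: 110143·59.80 = 6586551.4
τ̂ = Σ Nₕx̄ₕ = 22531063.65.

22531063.65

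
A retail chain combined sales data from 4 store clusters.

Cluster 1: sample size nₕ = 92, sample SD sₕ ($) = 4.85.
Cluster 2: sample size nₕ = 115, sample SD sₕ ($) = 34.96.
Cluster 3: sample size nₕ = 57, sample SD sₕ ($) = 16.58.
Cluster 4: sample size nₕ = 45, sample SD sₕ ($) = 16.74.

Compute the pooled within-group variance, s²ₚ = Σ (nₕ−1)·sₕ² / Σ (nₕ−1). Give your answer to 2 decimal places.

554.74

Degrees of freedom: 91 + 114 + 56 + 44 = 305.
Σ(nₕ−1)sₕ² = 91·23.5225 + 114·1222.2016 + 56·274.8964 + 44·280.2276 = 169195.7427.
s²ₚ = 169195.7427 / 305 = 554.7401... → 554.74.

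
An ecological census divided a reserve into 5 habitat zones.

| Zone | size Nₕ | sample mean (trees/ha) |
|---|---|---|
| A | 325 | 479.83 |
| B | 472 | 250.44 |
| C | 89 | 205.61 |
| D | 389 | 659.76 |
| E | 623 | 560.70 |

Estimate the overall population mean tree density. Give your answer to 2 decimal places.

473.35

N = 325 + 472 + 89 + 389 + 623 = 1898.
Weight each subgroup mean by Nₕ/N and sum.
Σ Nₕx̄ₕ = 325·479.83 + 472·250.44 + 89·205.61 + 389·659.76 + 623·560.70 = 155944.75 + 118207.68 + 18299.29 + 256646.64 + 349316.1 = 898414.46.
Divide by N: 898414.46 / 1898 = 473.3480... → 473.35.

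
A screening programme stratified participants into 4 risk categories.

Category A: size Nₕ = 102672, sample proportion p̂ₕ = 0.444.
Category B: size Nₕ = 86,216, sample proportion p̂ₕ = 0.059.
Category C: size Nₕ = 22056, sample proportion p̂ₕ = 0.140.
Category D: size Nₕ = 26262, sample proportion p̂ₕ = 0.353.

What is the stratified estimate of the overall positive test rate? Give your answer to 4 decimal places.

N = 102672 + 86216 + 22056 + 26262 = 237206.
Overall proportion = Σ (Nₕ/N)·p̂ₕ.
Σ Nₕp̂ₕ = 45586.368 + 5086.744 + 3087.84 + 9270.486 = 63031.438.
63031.438 / 237206 = 0.265724... → 0.2657.

0.2657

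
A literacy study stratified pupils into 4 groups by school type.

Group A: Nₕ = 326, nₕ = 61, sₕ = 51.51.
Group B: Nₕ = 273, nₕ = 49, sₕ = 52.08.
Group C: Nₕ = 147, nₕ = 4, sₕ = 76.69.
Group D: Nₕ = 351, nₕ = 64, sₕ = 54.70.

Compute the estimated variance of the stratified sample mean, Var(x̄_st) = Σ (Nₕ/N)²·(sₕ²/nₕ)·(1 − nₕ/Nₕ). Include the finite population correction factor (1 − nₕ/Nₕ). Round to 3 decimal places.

N = 1097. Term for each stratum: Wₕ²sₕ²/nₕ·(1−nₕ/Nₕ).
Var(x̄_st) = 3.122507 + 2.812829 + 25.683701 + 3.913546 = 35.532583 → 35.533.

35.533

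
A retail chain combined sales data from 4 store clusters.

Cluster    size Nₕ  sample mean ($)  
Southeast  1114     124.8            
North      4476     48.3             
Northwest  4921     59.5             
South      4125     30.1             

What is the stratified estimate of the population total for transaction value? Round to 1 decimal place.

772180.0

Estimate total by summing Nₕ·x̄ₕ over strata.
1114·124.8 + 4476·48.3 + 4921·59.5 + 4125·30.1 = 139027.2 + 216190.8 + 292799.5 + 124162.5 = 772180.0.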